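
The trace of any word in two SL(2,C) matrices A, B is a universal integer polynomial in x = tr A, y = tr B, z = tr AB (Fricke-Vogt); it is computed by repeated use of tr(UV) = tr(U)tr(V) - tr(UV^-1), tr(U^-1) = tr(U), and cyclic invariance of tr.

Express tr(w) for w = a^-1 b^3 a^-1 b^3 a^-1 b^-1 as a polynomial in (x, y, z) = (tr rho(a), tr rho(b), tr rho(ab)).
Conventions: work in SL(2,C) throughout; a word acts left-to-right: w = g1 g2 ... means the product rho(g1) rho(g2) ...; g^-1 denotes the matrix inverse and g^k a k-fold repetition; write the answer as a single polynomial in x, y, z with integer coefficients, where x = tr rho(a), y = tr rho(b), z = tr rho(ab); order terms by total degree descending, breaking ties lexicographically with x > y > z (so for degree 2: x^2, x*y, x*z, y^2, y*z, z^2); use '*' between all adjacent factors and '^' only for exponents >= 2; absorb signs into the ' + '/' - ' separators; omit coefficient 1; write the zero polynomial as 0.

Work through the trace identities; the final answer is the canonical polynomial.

tr(b^2) = tr(b) tr(b) - tr(1) = y^2 - 2
tr(b^3) = tr(b) tr(b^2) - tr(b) = y^3 - 3*y
tr(b^4) = tr(b) tr(b^3) - tr(b^2) = y^4 - 4*y^2 + 2
tr(b^5) = tr(b) tr(b^4) - tr(b^3) = y^5 - 5*y^3 + 5*y
and tr(b a b) = tr(b) tr(a b) - tr(a) = y*z - x
next, tr(b a b^2) = tr(b) tr(b a b) - tr(b a) = y^2*z - x*y - z
tr(a b^4) = tr(b) tr(b a b^2) - tr(b a b) = y^3*z - x*y^2 - 2*y*z + x
next, tr(b^5 a) = tr(b) tr(a b^4) - tr(a b^3) = y^4*z - x*y^3 - 3*y^2*z + 2*x*y + z
tr(b^2 a^-1 b^3) = tr(b^5) tr(a) - tr(b^5 a) = x*y^5 - y^4*z - 4*x*y^3 + 3*y^2*z + 3*x*y - z
and tr(a b a b) = tr(a b) tr(a b) - tr(1)   [split at repeated a] = z^2 - 2
tr(a b a) = tr(a) tr(b a) - tr(b) = x*z - y
next, tr(a b^2 a b) = tr(b) tr(a b a b) - tr(a b a) = y*z^2 - x*z - y
tr(a^2) = tr(a) tr(a) - tr(1) = x^2 - 2
and tr(a b^2 a) = tr(b) tr(a^2 b) - tr(a^2) = x*y*z - x^2 - y^2 + 2
and tr(b a b^2 a b) = tr(b) tr(a b^2 a b) - tr(a b^2 a) = y^2*z^2 - 2*x*y*z + x^2 - 2
next, tr(b^3 a b^2 a) = tr(b) tr(b a b^2 a b) - tr(b a b^2 a) = y^3*z^2 - 2*x*y^2*z + x^2*y - y*z^2 + x*z - y
tr(b^2 a^-1 b^3 a) = tr(b^3 a b^2) tr(a) - tr(b^3 a b^2 a) = x*y^4*z - x^2*y^3 - y^3*z^2 - x*y^2*z + x^2*y + y*z^2 + y
tr(a^-1 b^3 a^-1 b^2) = tr(b^2 a^-1 b^3) tr(a) - tr(b^2 a^-1 b^3 a) = x^2*y^5 - 2*x*y^4*z - 3*x^2*y^3 + y^3*z^2 + 4*x*y^2*z + 2*x^2*y - y*z^2 - x*z - y
and tr(b^6 a) = tr(b) tr(b^3 a b^2) - tr(b^3 a b) = y^5*z - x*y^4 - 4*y^3*z + 3*x*y^2 + 3*y*z - x
and tr(b^6) = tr(b) tr(b^5) - tr(b^4) = y^6 - 6*y^4 + 9*y^2 - 2
tr(a b^6 a) = tr(a) tr(b^6 a) - tr(b^6) = x*y^5*z - x^2*y^4 - y^6 - 4*x*y^3*z + 3*x^2*y^2 + 6*y^4 + 3*x*y*z - x^2 - 9*y^2 + 2
and tr(a b a b^3) = tr(b) tr(a b a b^2) - tr(a b a b) = y^2*z^2 - x*y*z - y^2 - z^2 + 2
next, tr(b^2 a b a b^2) = tr(b) tr(a b a b^3) - tr(a b a b^2) = y^3*z^2 - x*y^2*z - y^3 - 2*y*z^2 + x*z + 3*y
and tr(b^4 a b a b) = tr(b) tr(b^2 a b a b^2) - tr(b^2 a b a b) = y^4*z^2 - x*y^3*z - y^4 - 3*y^2*z^2 + 2*x*y*z + 4*y^2 + z^2 - 2
next, tr(a b^6 a b) = tr(b) tr(b^4 a b a b) - tr(b^4 a b a) = y^5*z^2 - x*y^4*z - y^5 - 4*y^3*z^2 + 3*x*y^2*z + 5*y^3 + 3*y*z^2 - x*z - 5*y
and tr(b^3 a b^-1 a b^3) = tr(a b^6 a) tr(b) - tr(a b^6 a b) = x*y^6*z - x^2*y^5 - y^7 - y^5*z^2 - 3*x*y^4*z + 3*x^2*y^3 + 7*y^5 + 4*y^3*z^2 - x^2*y - 14*y^3 - 3*y*z^2 + x*z + 7*y
tr(a b^2 a^2 b) = tr(a) tr(b a b^2 a) - tr(b a b^2) = x*y*z^2 - x^2*z - y^2*z + z
tr(a b^2 a^2) = tr(a) tr(b^2 a^2) - tr(b^2 a) = x^2*y*z - x^3 - x*y^2 - y*z + 3*x
next, tr(a^2 b^2 a b^2) = tr(b) tr(a b^2 a^2 b) - tr(a b^2 a^2) = x*y^2*z^2 - 2*x^2*y*z - y^3*z + x^3 + x*y^2 + 2*y*z - 3*x
and tr(a^2 b^2 a b) = tr(a) tr(b^2 a b a) - tr(b^2 a b) = x*y*z^2 - x^2*z - y^2*z + z
and tr(a b^3 a^2 b^2) = tr(b) tr(a^2 b^2 a b^2) - tr(a^2 b^2 a b) = x*y^3*z^2 - 2*x^2*y^2*z - y^4*z + x^3*y + x*y^3 - x*y*z^2 + x^2*z + 3*y^2*z - 3*x*y - z
and tr(b a^2 b a) = tr(a) tr(b a b a) - tr(b a b) = x*z^2 - y*z - x
next, tr(a b^3 a^2 b) = tr(b) tr(b a^2 b a b) - tr(b a^2 b a) = x*y^2*z^2 - x^2*y*z - y^3*z - x*z^2 + 2*y*z + x
tr(a b^3 a b^3 a) = tr(b) tr(a b^3 a^2 b^2) - tr(a b^3 a^2 b) = x*y^4*z^2 - 2*x^2*y^3*z - y^5*z + x^3*y^2 + x*y^4 - 2*x*y^2*z^2 + 2*x^2*y*z + 4*y^3*z - 3*x*y^2 + x*z^2 - 3*y*z - x
tr(a b a b a b) = tr(b a b a) tr(b a) - tr(a b)   [split at repeated b] = z^3 - 3*z
tr(a b^2 a b a b) = tr(b) tr(a b a b a b) - tr(a b a b a) = y*z^3 - x*z^2 - 2*y*z + x
tr(b a b a b^2 a b) = tr(b) tr(a b^2 a b a b) - tr(a b^2 a b a) = y^2*z^3 - 2*x*y*z^2 + x^2*z - y^2*z + x*y - z
and tr(b a b^3 a b a b) = tr(b) tr(b a b a b^2 a b) - tr(b a b a b^2 a) = y^3*z^3 - 2*x*y^2*z^2 + x^2*y*z - y^3*z - y*z^3 + x*y^2 + x*z^2 + y*z - x
tr(b a b^3 a b a) = tr(b) tr(b a b a b a b) - tr(b a b a b a) = y^2*z^3 - x*y*z^2 - 2*y^2*z - z^3 + x*y + 3*z
tr(a b^3 a b^3 a b) = tr(b) tr(b a b^3 a b a b) - tr(b a b^3 a b a) = y^4*z^3 - 2*x*y^3*z^2 + x^2*y^2*z - y^4*z - 2*y^2*z^3 + x*y^3 + 2*x*y*z^2 + 3*y^2*z + z^3 - 2*x*y - 3*z
and tr(b^3 a b^-1 a b^3 a) = tr(a b^3 a b^3 a) tr(b) - tr(a b^3 a b^3 a b) = x*y^5*z^2 - 2*x^2*y^4*z - y^6*z - y^4*z^3 + x^3*y^3 + x*y^5 + x^2*y^2*z + 5*y^4*z + 2*y^2*z^3 - 4*x*y^3 - x*y*z^2 - 6*y^2*z - z^3 + x*y + 3*z
and tr(b^3 a^-1 b^3 a b^-1 a) = tr(b^3 a b^-1 a b^3) tr(a) - tr(b^3 a b^-1 a b^3 a) = x^2*y^6*z - x^3*y^5 - x*y^7 - 2*x*y^5*z^2 - x^2*y^4*z + y^6*z + y^4*z^3 + 2*x^3*y^3 + 6*x*y^5 + 4*x*y^3*z^2 - x^2*y^2*z - 5*y^4*z - 2*y^2*z^3 - x^3*y - 10*x*y^3 - 2*x*y*z^2 + x^2*z + 6*y^2*z + z^3 + 6*x*y - 3*z
and tr(b^-1 a^-1 b^3 a^-1 b^3 a) = tr(b^3 a^-1 b^3 a b^-1) tr(a) - tr(b^3 a^-1 b^3 a b^-1 a) = -x^2*y^6*z + x^3*y^5 + x*y^7 + 2*x*y^5*z^2 + 2*x^2*y^4*z - y^6*z - y^4*z^3 - 3*x^3*y^3 - 6*x*y^5 - 5*x*y^3*z^2 + 5*y^4*z + 2*y^2*z^3 + 2*x^3*y + 10*x*y^3 + 3*x*y*z^2 - x^2*z - 6*y^2*z - z^3 - 5*x*y + 3*z
next, tr(a^-1 b^3 a^-1 b^3 a^-1 b^-1) = tr(b^-1 a^-1 b^3 a^-1 b^3) tr(a) - tr(b^-1 a^-1 b^3 a^-1 b^3 a) = x^2*y^6*z - x*y^7 - 2*x*y^5*z^2 - 4*x^2*y^4*z + y^6*z + y^4*z^3 + 6*x*y^5 + 6*x*y^3*z^2 + 4*x^2*y^2*z - 5*y^4*z - 2*y^2*z^3 - 10*x*y^3 - 4*x*y*z^2 + 6*y^2*z + z^3 + 4*x*y - 3*z

x^2*y^6*z - x*y^7 - 2*x*y^5*z^2 - 4*x^2*y^4*z + y^6*z + y^4*z^3 + 6*x*y^5 + 6*x*y^3*z^2 + 4*x^2*y^2*z - 5*y^4*z - 2*y^2*z^3 - 10*x*y^3 - 4*x*y*z^2 + 6*y^2*z + z^3 + 4*x*y - 3*z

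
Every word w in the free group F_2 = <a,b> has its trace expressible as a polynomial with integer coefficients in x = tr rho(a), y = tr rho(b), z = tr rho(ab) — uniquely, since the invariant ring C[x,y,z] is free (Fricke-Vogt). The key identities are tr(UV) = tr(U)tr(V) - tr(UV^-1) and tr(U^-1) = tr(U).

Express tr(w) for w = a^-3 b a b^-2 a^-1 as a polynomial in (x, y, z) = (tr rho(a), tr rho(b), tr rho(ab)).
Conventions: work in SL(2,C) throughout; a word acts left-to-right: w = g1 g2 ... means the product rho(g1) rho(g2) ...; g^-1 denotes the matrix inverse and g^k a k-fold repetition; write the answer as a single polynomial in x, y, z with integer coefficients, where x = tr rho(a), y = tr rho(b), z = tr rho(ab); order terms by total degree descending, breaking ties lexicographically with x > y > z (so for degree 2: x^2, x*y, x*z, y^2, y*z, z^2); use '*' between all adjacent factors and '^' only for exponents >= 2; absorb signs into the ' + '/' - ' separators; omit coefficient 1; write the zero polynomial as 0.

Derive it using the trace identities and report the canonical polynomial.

-x^4*y^2*z + x^5*y + x^3*y^3 + x^3*y*z^2 + 2*x^2*y^2*z - 6*x^3*y - 2*x*y^3 - 2*x*y*z^2 + x^2*z + 7*x*y - z

trace(a b a) = trace(a) trace(b a) - trace(b)  (reduce the a square) = x*z - y
trace(a b a b) = trace(a b) trace(a b) - trace(1)  (split on a) = z^2 - 2
trace(b a b^-1 a) = trace(a b a) trace(b) - trace(a b a b)  (eliminate b^-1) = x*y*z - y^2 - z^2 + 2
trace(a^-1 b a b^-1) = trace(b a b^-1) trace(a) - trace(b a b^-1 a)  (eliminate a^-1) = -x*y*z + x^2 + y^2 + z^2 - 2
trace(a^-1 b a b^-2) = trace(a^-1 b a b^-1) trace(b) - trace(a^-1 b a)  (eliminate b^-1) = -x*y^2*z + x^2*y + y^3 + y*z^2 - 3*y
trace(a b^-1) = trace(a) trace(b) - trace(a b)  (eliminate b^-1) = x*y - z
trace(a^-2 b a b^-2) = trace(a^-1 b a b^-2) trace(a) - trace(a^-1 b a b^-2 a)  (eliminate a^-1) = -x^2*y^2*z + x^3*y + x*y^3 + x*y*z^2 - 4*x*y + z
trace(b a b^-2 a^-3) = trace(a^-2 b a b^-2) trace(a) - trace(a^-2 b a b^-2 a)  (eliminate a^-1) = -x^3*y^2*z + x^4*y + x^2*y^3 + x^2*y*z^2 + x*y^2*z - 5*x^2*y - y^3 - y*z^2 + x*z + 3*y
trace(a^-3 b a b^-2 a^-1) = trace(b a b^-2 a^-3) trace(a) - trace(b a b^-2 a^-2)  (eliminate a^-1) = -x^4*y^2*z + x^5*y + x^3*y^3 + x^3*y*z^2 + 2*x^2*y^2*z - 6*x^3*y - 2*x*y^3 - 2*x*y*z^2 + x^2*z + 7*x*y - z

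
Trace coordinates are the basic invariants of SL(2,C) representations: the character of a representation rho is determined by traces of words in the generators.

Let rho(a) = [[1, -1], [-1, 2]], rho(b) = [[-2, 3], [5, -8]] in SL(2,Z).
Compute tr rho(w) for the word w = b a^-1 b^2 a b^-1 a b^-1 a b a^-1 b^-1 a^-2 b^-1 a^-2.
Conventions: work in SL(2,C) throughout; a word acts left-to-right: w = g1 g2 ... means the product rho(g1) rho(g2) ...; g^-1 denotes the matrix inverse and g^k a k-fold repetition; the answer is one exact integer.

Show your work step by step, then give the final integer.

53247

rho(b) = [[-2, 3], [5, -8]]
... * rho(a^-1) = [[2, 1], [1, 1]]  ->  [[-1, 1], [2, -3]]
... * rho(b) = [[-2, 3], [5, -8]]  ->  [[7, -11], [-19, 30]]
... * rho(b) = [[-2, 3], [5, -8]]  ->  [[-69, 109], [188, -297]]
... * rho(a) = [[1, -1], [-1, 2]]  ->  [[-178, 287], [485, -782]]
... * rho(b^-1) = [[-8, -3], [-5, -2]]  ->  [[-11, -40], [30, 109]]
... * rho(a) = [[1, -1], [-1, 2]]  ->  [[29, -69], [-79, 188]]
... * rho(b^-1) = [[-8, -3], [-5, -2]]  ->  [[113, 51], [-308, -139]]
... * rho(a) = [[1, -1], [-1, 2]]  ->  [[62, -11], [-169, 30]]
... * rho(b) = [[-2, 3], [5, -8]]  ->  [[-179, 274], [488, -747]]
... * rho(a^-1) = [[2, 1], [1, 1]]  ->  [[-84, 95], [229, -259]]
... * rho(b^-1) = [[-8, -3], [-5, -2]]  ->  [[197, 62], [-537, -169]]
... * rho(a^-1) = [[2, 1], [1, 1]]  ->  [[456, 259], [-1243, -706]]
... * rho(a^-1) = [[2, 1], [1, 1]]  ->  [[1171, 715], [-3192, -1949]]
... * rho(b^-1) = [[-8, -3], [-5, -2]]  ->  [[-12943, -4943], [35281, 13474]]
... * rho(a^-1) = [[2, 1], [1, 1]]  ->  [[-30829, -17886], [84036, 48755]]
... * rho(a^-1) = [[2, 1], [1, 1]]  ->  [[-79544, -48715], [216827, 132791]]
tr = -79544 + 132791 = 53247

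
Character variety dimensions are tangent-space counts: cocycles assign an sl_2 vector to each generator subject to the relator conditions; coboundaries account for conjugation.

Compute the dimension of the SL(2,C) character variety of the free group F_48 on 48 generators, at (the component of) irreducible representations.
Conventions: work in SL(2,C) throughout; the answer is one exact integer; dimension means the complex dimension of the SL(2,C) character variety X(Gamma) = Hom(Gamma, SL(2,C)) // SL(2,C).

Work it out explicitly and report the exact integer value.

Gamma = F_48 has 48 generators and no relators.
Z^1(Gamma, Ad rho) = (sl_2)^48: a cocycle is a free choice of one sl_2 vector per generator, so dim Z^1 = 3*48 = 144.
Irreducibility makes the coboundary map sl_2 -> Z^1 injective (trivial centralizer), so dim B^1 = 3.
Therefore dim X = 144 - 3 = 141.

141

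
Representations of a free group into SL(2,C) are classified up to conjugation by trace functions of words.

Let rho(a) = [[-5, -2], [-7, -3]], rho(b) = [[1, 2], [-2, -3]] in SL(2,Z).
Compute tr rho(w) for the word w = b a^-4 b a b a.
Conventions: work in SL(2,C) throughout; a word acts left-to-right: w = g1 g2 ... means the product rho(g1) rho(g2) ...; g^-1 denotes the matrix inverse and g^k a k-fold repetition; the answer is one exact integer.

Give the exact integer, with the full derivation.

-558998

rho(b) = [[1, 2], [-2, -3]]
... * rho(a^-1) = [[-3, 2], [7, -5]]  ->  [[11, -8], [-15, 11]]
... * rho(a^-1) = [[-3, 2], [7, -5]]  ->  [[-89, 62], [122, -85]]
... * rho(a^-1) = [[-3, 2], [7, -5]]  ->  [[701, -488], [-961, 669]]
... * rho(a^-1) = [[-3, 2], [7, -5]]  ->  [[-5519, 3842], [7566, -5267]]
... * rho(b) = [[1, 2], [-2, -3]]  ->  [[-13203, -22564], [18100, 30933]]
... * rho(a) = [[-5, -2], [-7, -3]]  ->  [[223963, 94098], [-307031, -128999]]
... * rho(b) = [[1, 2], [-2, -3]]  ->  [[35767, 165632], [-49033, -227065]]
... * rho(a) = [[-5, -2], [-7, -3]]  ->  [[-1338259, -568430], [1834620, 779261]]
tr = -1338259 + 779261 = -558998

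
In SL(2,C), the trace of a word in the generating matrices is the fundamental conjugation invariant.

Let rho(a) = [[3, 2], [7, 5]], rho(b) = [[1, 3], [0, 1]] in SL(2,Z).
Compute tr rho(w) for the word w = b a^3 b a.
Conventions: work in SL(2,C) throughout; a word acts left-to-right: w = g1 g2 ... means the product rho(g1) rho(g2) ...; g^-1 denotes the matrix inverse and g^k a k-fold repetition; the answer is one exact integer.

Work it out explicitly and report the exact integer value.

rho(b) = [[1, 3], [0, 1]]
... * rho(a) = [[3, 2], [7, 5]]  ->  [[24, 17], [7, 5]]
... * rho(a) = [[3, 2], [7, 5]]  ->  [[191, 133], [56, 39]]
... * rho(a) = [[3, 2], [7, 5]]  ->  [[1504, 1047], [441, 307]]
... * rho(b) = [[1, 3], [0, 1]]  ->  [[1504, 5559], [441, 1630]]
... * rho(a) = [[3, 2], [7, 5]]  ->  [[43425, 30803], [12733, 9032]]
tr = 43425 + 9032 = 52457

52457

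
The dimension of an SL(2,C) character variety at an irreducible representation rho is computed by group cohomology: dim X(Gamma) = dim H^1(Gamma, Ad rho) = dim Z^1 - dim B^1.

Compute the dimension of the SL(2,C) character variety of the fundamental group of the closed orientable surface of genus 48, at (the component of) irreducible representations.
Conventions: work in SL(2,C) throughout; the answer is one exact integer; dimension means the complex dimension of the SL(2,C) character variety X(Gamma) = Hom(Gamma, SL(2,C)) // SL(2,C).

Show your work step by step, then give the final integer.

282

pi_1 of the closed genus-48 surface has 96 generators bound by the single product-of-commutators relator.
Unconstrained cocycle data is one sl_2 vector per generator (288 dimensions), cut by the relator condition d_2(z) = 0.
At an irreducible rho, H^2 = coker(d_2) vanishes (Poincare duality: H^2 is dual to H^0 = invariants = 0), so d_2 is surjective onto sl_2 and dim Z^1 = 288 - 3 = 285.
Coboundaries contribute dim B^1 = 3 (injective at irreducible rho).
dim X = dim H^1 = 285 - 3 = 282.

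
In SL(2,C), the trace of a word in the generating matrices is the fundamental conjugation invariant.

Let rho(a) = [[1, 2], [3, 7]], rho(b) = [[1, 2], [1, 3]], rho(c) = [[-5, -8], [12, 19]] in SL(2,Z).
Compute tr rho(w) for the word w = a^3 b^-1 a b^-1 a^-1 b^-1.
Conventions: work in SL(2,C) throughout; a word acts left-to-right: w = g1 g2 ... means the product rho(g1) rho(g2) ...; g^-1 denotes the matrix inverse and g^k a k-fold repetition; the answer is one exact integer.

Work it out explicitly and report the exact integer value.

-2046

rho(a) = [[1, 2], [3, 7]]
... * rho(a) = [[1, 2], [3, 7]]  ->  [[7, 16], [24, 55]]
... * rho(a) = [[1, 2], [3, 7]]  ->  [[55, 126], [189, 433]]
... * rho(b^-1) = [[3, -2], [-1, 1]]  ->  [[39, 16], [134, 55]]
... * rho(a) = [[1, 2], [3, 7]]  ->  [[87, 190], [299, 653]]
... * rho(b^-1) = [[3, -2], [-1, 1]]  ->  [[71, 16], [244, 55]]
... * rho(a^-1) = [[7, -2], [-3, 1]]  ->  [[449, -126], [1543, -433]]
... * rho(b^-1) = [[3, -2], [-1, 1]]  ->  [[1473, -1024], [5062, -3519]]
tr = 1473 + -3519 = -2046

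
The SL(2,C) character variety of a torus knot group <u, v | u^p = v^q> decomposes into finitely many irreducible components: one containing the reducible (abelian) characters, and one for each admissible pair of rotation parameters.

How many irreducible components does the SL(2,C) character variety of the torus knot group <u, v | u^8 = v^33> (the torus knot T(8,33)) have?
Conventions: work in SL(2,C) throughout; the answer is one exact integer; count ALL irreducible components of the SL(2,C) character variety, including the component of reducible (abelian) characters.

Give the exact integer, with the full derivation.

113

Gamma = < u, v | u^8 = v^33 > (torus knot T(8,33)); the central element u^8 = v^33 acts as +I or -I in any irreducible SL(2,C) representation.
On an irreducible component, tr(u) is locked at 2*cos(pi*alpha/8) for some alpha in 1..7, and tr(v) at 2*cos(pi*beta/33) for some beta in 1..32.
u^8 = (-1)^alpha I and v^33 = (-1)^beta I must agree, so alpha and beta have equal parity.
Enumerate parity-matched pairs: 4*16 odd-odd plus 3*16 even-even gives 112.
components with irreducible characters: 112; plus the single component of reducible (abelian) characters: total 113.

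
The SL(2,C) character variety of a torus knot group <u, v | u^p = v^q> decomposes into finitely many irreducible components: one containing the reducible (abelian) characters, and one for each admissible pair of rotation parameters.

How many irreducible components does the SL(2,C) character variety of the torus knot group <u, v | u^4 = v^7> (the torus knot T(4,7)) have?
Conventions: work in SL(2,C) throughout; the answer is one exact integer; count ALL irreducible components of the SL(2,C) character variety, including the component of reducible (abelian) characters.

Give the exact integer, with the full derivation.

For T(4,7): irreducibility forces the central element u^4 = v^7 to one of +I, -I.
This locks tr(u) to 2*cos(pi*alpha/4), alpha in 1..3, and tr(v) to 2*cos(pi*beta/7), beta in 1..6, on each component of irreducible characters.
The two central values (-1)^alpha I and (-1)^beta I must be the same matrix, so alpha and beta share a parity.
count pairs: odd alpha (2 choices) x odd beta (3), plus even alpha (1) x even beta (3): 2*3 + 1*3 = 9.
Total: 9 irreducible-character components + 1 reducible (abelian) component = 10.

10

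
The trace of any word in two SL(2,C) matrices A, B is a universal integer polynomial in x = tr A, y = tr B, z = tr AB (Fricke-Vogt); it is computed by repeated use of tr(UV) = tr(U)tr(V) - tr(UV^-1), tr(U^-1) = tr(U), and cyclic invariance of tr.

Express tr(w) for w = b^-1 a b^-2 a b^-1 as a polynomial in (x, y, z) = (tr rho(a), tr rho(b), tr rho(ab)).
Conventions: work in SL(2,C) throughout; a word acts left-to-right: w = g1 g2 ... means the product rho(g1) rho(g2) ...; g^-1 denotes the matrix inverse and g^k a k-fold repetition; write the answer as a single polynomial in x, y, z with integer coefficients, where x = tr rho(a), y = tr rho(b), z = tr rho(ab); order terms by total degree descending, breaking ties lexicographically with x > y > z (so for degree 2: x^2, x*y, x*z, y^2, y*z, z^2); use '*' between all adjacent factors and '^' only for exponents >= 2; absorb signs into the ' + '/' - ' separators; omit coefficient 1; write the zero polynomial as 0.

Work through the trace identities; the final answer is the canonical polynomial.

x^2*y^4 - 2*x*y^3*z - 2*x^2*y^2 + y^2*z^2 + 2*x*y*z + x^2 - 2

next, trace(a^2) = trace(a) trace(a) - trace(1)  (reduce the a square) = x^2 - 2
trace(a^2 b) = trace(a) trace(b a) - trace(b)  (reduce the a square) = x*z - y
trace(a b^-1 a) = trace(a^2) trace(b) - trace(a^2 b)  (eliminate b^-1) = x^2*y - x*z - y
trace(a b a b) = trace(b a) trace(b a) - trace(1)  (split on b) = z^2 - 2
trace(a b^-1 a b) = trace(a b a) trace(b) - trace(a b a b)  (eliminate b^-1) = x*y*z - y^2 - z^2 + 2
trace(a b^-1 a b^-1) = trace(a b^-1 a) trace(b) - trace(a b^-1 a b)  (eliminate b^-1) = x^2*y^2 - 2*x*y*z + z^2 - 2
trace(b^-1 a b^-2 a) = trace(a b^-1 a b^-1) trace(b) - trace(a b^-1 a)  (eliminate b^-1) = x^2*y^3 - 2*x*y^2*z - x^2*y + y*z^2 + x*z - y
trace(a b^-2 a) = trace(a^2 b^-1) trace(b) - trace(a^2)  (eliminate b^-1) = x^2*y^2 - x*y*z - x^2 - y^2 + 2
next, trace(b^-1 a b^-2 a b^-1) = trace(b^-1 a b^-2 a) trace(b) - trace(b^-1 a b^-2 a b)  (eliminate b^-1) = x^2*y^4 - 2*x*y^3*z - 2*x^2*y^2 + y^2*z^2 + 2*x*y*z + x^2 - 2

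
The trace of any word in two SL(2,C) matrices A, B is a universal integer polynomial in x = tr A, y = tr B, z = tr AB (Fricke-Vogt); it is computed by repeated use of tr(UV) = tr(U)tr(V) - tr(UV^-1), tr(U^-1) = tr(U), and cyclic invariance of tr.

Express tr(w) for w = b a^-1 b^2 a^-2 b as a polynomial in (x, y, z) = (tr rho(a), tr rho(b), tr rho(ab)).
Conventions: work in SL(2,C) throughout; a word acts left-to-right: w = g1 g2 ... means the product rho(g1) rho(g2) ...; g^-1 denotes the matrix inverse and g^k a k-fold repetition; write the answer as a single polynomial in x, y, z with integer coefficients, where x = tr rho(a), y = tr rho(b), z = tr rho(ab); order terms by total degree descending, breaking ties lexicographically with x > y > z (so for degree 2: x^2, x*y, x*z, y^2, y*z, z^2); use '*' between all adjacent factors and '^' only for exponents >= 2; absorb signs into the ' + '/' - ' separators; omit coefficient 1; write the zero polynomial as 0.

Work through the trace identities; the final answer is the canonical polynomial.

tr(b^2) = tr(b) * tr(b) - tr(1)   [square of b] = y^2 - 2
tr(b^3) = tr(b) * tr(b^2) - tr(b)   [square of b] = y^3 - 3*y
tr(b^4) = tr(b) * tr(b^3) - tr(b^2)   [square of b] = y^4 - 4*y^2 + 2
tr(a b^2) = tr(b) * tr(a b) - tr(a)   [square of b] = y*z - x
tr(a b^3) = tr(b) * tr(a b^2) - tr(a b)   [square of b] = y^2*z - x*y - z
tr(b^4 a) = tr(b) * tr(a b^3) - tr(a b^2)   [square of b] = y^3*z - x*y^2 - 2*y*z + x
tr(b^2 a^-1 b^2) = tr(b^4) * tr(a) - tr(b^4 a)   [inverse elimination on a] = x*y^4 - y^3*z - 3*x*y^2 + 2*y*z + x
tr(a b a b) = tr(a b) * tr(a b) - tr(1)   [split at a repeated a] = z^2 - 2
tr(a b a) = tr(a) * tr(b a) - tr(b)   [square of a] = x*z - y
tr(a b^2 a b) = tr(b) * tr(a b a b) - tr(a b a)   [square of b] = y*z^2 - x*z - y
tr(a^2) = tr(a) * tr(a) - tr(1)   [square of a] = x^2 - 2
tr(a b^2 a) = tr(b) * tr(a^2 b) - tr(a^2)   [square of b] = x*y*z - x^2 - y^2 + 2
tr(b^2 a b^2 a) = tr(b) * tr(a b^2 a b) - tr(a b^2 a)   [square of b] = y^2*z^2 - 2*x*y*z + x^2 - 2
tr(b^2 a^-1 b^2 a) = tr(b^2 a b^2) * tr(a) - tr(b^2 a b^2 a)   [inverse elimination on a] = x*y^3*z - x^2*y^2 - y^2*z^2 + 2
tr(b^2 a^-1 b^2 a^-1) = tr(b^2 a^-1 b^2) * tr(a) - tr(b^2 a^-1 b^2 a)   [inverse elimination on a] = x^2*y^4 - 2*x*y^3*z - 2*x^2*y^2 + y^2*z^2 + 2*x*y*z + x^2 - 2
tr(b a^-1 b^2 a^-2 b) = tr(b^2 a^-1 b^2 a^-1) * tr(a) - tr(b^2 a^-1 b^2)   [inverse elimination on a] = x^3*y^4 - 2*x^2*y^3*z - 2*x^3*y^2 - x*y^4 + x*y^2*z^2 + 2*x^2*y*z + y^3*z + x^3 + 3*x*y^2 - 2*y*z - 3*x

x^3*y^4 - 2*x^2*y^3*z - 2*x^3*y^2 - x*y^4 + x*y^2*z^2 + 2*x^2*y*z + y^3*z + x^3 + 3*x*y^2 - 2*y*z - 3*x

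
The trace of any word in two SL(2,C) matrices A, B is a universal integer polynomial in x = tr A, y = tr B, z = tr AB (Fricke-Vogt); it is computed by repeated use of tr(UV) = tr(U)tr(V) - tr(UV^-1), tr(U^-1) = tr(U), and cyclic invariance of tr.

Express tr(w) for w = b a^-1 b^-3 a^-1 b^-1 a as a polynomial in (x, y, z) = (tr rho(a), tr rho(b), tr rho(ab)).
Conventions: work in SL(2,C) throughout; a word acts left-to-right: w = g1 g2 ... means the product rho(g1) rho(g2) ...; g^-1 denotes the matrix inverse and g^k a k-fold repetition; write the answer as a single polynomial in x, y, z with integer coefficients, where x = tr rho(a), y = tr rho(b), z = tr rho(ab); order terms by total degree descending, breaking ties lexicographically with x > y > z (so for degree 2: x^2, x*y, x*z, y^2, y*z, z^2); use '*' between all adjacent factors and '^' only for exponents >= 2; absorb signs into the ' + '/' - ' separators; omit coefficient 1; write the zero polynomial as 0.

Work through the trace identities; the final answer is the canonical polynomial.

-x*y^3*z^2 + 2*x^2*y^2*z + y^4*z + y^2*z^3 - x^3*y - x*y^3 - x^2*z - 4*y^2*z - z^3 + 3*x*y + 3*z

so trace(b^-1) = trace(b) = y
trace(a b a) = trace(a)*trace(b a) - trace(b)  (reduce the a square) = x*z - y
reduce: trace(a b a b) = trace(a b)*trace(a b) - trace(1)  (split on a) = z^2 - 2
reduce: trace(b^-1 a b a) = trace(a b a)*trace(b) - trace(a b a b)  (eliminate b^-1) = x*y*z - y^2 - z^2 + 2
reduce: trace(a^-1 b^-1 a b) = trace(b^-1 a b)*trace(a) - trace(b^-1 a b a)  (eliminate a^-1) = -x*y*z + x^2 + y^2 + z^2 - 2
reduce: trace(b^-1 a^-1 b^-1 a) = trace(a^-1 b^-1 a)*trace(b) - trace(a^-1 b^-1 a b)  (eliminate b^-1) = x*y*z - x^2 - z^2 + 2
reduce: trace(b a b) = trace(b)*trace(a b) - trace(a)  (reduce the b square) = y*z - x
trace(b a b a b) = trace(b)*trace(a b a b) - trace(a b a)  (reduce the b square) = y*z^2 - x*z - y
trace(b a b a b a) = trace(b a b a)*trace(b a) - trace(a b)  (split on b) = z^3 - 3*z
trace(a b a b a^-1 b) = trace(b a b a b)*trace(a) - trace(b a b a b a)  (eliminate a^-1) = x*y*z^2 - x^2*z - z^3 - x*y + 3*z
reduce: trace(a^-1 b^-1 a b a b) = trace(a b a b a^-1)*trace(b) - trace(a b a b a^-1 b)  (eliminate b^-1) = -x*y*z^2 + x^2*z + y^2*z + z^3 - 3*z
trace(a^-1 b^-1 a b a b^-1) = trace(a^-1 b^-1 a b a)*trace(b) - trace(a^-1 b^-1 a b a b)  (eliminate b^-1) = x*y*z^2 - x^2*z - y^2*z - z^3 + x*y + 3*z
trace(b^-2 a^-1 b^-1 a b a) = trace(a^-1 b^-1 a b a b^-1)*trace(b) - trace(a^-1 b^-1 a b a)  (eliminate b^-1) = x*y^2*z^2 - x^2*y*z - y^3*z - y*z^3 + x*y^2 + 3*y*z - x
trace(b^-1 a^-1 b^-1 a b a^-1 b^-1) = trace(b^-2 a^-1 b^-1 a b)*trace(a) - trace(b^-2 a^-1 b^-1 a b a)  (eliminate a^-1) = -x*y^2*z^2 + 2*x^2*y*z + y^3*z + y*z^3 - x^3 - x*y^2 - x*z^2 - 3*y*z + 3*x
reduce: trace(b^-1 a^-1 b^-1 a b a^-1) = trace(a b a^-1 b^-1 a^-1)*trace(b) - trace(a b a^-1 b^-1 a^-1 b)  (eliminate b^-1) = -x*y*z^2 + x^2*z + y^2*z + z^3 - 3*z
trace(b a^-1 b^-3 a^-1 b^-1 a) = trace(b^-1 a^-1 b^-1 a b a^-1 b^-1)*trace(b) - trace(b^-1 a^-1 b^-1 a b a^-1)  (eliminate b^-1) = -x*y^3*z^2 + 2*x^2*y^2*z + y^4*z + y^2*z^3 - x^3*y - x*y^3 - x^2*z - 4*y^2*z - z^3 + 3*x*y + 3*z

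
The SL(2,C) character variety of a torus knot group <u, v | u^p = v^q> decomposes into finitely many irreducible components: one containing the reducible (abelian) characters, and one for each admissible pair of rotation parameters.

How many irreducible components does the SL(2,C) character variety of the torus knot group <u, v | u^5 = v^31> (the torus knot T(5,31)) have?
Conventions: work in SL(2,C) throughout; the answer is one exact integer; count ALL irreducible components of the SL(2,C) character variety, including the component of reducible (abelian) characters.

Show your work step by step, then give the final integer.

In the torus knot group T(5,31), u^5 = v^31 is central, so an irreducible representation sends it to +I or -I (Schur).
This locks tr(u) to 2*cos(pi*alpha/5), alpha in 1..4, and tr(v) to 2*cos(pi*beta/31), beta in 1..30, on each component of irreducible characters.
The two central values (-1)^alpha I and (-1)^beta I must be the same matrix, so alpha and beta share a parity.
Counting: 2 odd alphas x 15 odd betas + 2 even alphas x 15 even betas = 30 + 30 = 60.
Total: 60 irreducible-character components + 1 reducible (abelian) component = 61.

61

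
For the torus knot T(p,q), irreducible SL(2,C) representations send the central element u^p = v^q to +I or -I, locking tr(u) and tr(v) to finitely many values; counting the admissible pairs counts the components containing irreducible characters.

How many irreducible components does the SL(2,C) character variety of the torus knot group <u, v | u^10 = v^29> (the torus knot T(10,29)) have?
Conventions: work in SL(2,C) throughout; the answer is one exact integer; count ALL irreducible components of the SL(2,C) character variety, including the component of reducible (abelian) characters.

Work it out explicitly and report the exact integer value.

127

In the torus knot group T(10,29), u^10 = v^29 is central, so an irreducible representation sends it to +I or -I (Schur).
This locks tr(u) to 2*cos(pi*alpha/10), alpha in 1..9, and tr(v) to 2*cos(pi*beta/29), beta in 1..28, on each component of irreducible characters.
The two central values (-1)^alpha I and (-1)^beta I must be the same matrix, so alpha and beta share a parity.
Enumerate parity-matched pairs: 5*14 odd-odd plus 4*14 even-even gives 126.
That is 126 components of irreducible characters, and with the reducible (abelian) component the total is 127.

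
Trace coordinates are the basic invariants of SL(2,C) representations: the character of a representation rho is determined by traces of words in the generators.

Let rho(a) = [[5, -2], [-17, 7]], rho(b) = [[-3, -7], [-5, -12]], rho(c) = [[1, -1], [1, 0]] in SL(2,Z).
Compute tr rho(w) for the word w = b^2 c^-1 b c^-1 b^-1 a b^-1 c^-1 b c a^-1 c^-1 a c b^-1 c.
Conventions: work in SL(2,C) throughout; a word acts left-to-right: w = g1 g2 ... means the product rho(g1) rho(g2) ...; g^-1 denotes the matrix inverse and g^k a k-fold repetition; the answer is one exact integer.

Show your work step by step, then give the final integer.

rho(b) = [[-3, -7], [-5, -12]]
... * rho(b) = [[-3, -7], [-5, -12]]  ->  [[44, 105], [75, 179]]
... * rho(c^-1) = [[0, 1], [-1, 1]]  ->  [[-105, 149], [-179, 254]]
... * rho(b) = [[-3, -7], [-5, -12]]  ->  [[-430, -1053], [-733, -1795]]
... * rho(c^-1) = [[0, 1], [-1, 1]]  ->  [[1053, -1483], [1795, -2528]]
... * rho(b^-1) = [[-12, 7], [5, -3]]  ->  [[-20051, 11820], [-34180, 20149]]
... * rho(a) = [[5, -2], [-17, 7]]  ->  [[-301195, 122842], [-513433, 209403]]
... * rho(b^-1) = [[-12, 7], [5, -3]]  ->  [[4228550, -2476891], [7208211, -4222240]]
... * rho(c^-1) = [[0, 1], [-1, 1]]  ->  [[2476891, 1751659], [4222240, 2985971]]
... * rho(b) = [[-3, -7], [-5, -12]]  ->  [[-16188968, -38358145], [-27596575, -65387332]]
... * rho(c) = [[1, -1], [1, 0]]  ->  [[-54547113, 16188968], [-92983907, 27596575]]
... * rho(a^-1) = [[7, 2], [17, 5]]  ->  [[-106617335, -28149386], [-181745574, -47984939]]
... * rho(c^-1) = [[0, 1], [-1, 1]]  ->  [[28149386, -134766721], [47984939, -229730513]]
... * rho(a) = [[5, -2], [-17, 7]]  ->  [[2431781187, -999665819], [4145343416, -1704083469]]
... * rho(c) = [[1, -1], [1, 0]]  ->  [[1432115368, -2431781187], [2441259947, -4145343416]]
... * rho(b^-1) = [[-12, 7], [5, -3]]  ->  [[-29344290351, 17320151137], [-50021836444, 29524849877]]
... * rho(c) = [[1, -1], [1, 0]]  ->  [[-12024139214, 29344290351], [-20496986567, 50021836444]]
tr = -12024139214 + 50021836444 = 37997697230

37997697230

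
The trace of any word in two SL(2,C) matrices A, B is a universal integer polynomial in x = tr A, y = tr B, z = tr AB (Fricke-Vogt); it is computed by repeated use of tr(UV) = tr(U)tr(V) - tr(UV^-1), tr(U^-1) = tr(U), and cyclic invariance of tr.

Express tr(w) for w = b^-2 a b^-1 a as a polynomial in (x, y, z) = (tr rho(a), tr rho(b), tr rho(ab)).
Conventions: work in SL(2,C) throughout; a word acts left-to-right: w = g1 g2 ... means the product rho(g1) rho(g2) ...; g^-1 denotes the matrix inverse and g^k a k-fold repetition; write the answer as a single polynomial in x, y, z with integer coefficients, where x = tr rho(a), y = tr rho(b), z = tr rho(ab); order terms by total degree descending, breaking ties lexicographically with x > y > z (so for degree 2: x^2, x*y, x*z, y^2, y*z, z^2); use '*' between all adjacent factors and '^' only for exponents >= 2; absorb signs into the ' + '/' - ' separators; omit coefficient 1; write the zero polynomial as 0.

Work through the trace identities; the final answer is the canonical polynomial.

tr(a^2) = tr(a) * tr(a) - tr(1) = x^2 - 2
tr(a^2 b) = tr(a) * tr(b a) - tr(b) = x*z - y
tr(a b^-1 a) = tr(a^2) * tr(b) - tr(a^2 b) = x^2*y - x*z - y
tr(a b a b) = tr(b a) * tr(b a) - tr(1) = z^2 - 2
tr(a b^-1 a b) = tr(a b a) * tr(b) - tr(a b a b) = x*y*z - y^2 - z^2 + 2
tr(a b^-1 a b^-1) = tr(a b^-1 a) * tr(b) - tr(a b^-1 a b) = x^2*y^2 - 2*x*y*z + z^2 - 2
tr(b^-2 a b^-1 a) = tr(a b^-1 a b^-1) * tr(b) - tr(a b^-1 a) = x^2*y^3 - 2*x*y^2*z - x^2*y + y*z^2 + x*z - y

x^2*y^3 - 2*x*y^2*z - x^2*y + y*z^2 + x*z - y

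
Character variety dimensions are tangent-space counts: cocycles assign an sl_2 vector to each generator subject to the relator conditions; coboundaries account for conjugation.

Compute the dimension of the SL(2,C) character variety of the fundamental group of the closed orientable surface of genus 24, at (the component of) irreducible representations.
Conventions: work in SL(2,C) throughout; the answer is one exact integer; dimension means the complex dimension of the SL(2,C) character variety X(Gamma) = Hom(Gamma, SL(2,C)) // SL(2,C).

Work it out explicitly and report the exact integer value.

138

Gamma = pi_1(Sigma_24) = < a_1, b_1, ..., a_24, b_24 | prod [a_i, b_i] > has 2g = 48 generators and 1 relator.
Before the relator condition, cocycle space has dim 3*48 = 144.
At an irreducible rho, H^2 = coker(d_2) vanishes (Poincare duality: H^2 is dual to H^0 = invariants = 0), so d_2 is surjective onto sl_2 and dim Z^1 = 144 - 3 = 141.
Coboundaries contribute dim B^1 = 3 (injective at irreducible rho).
dim H^1 = 141 - 3 = 138 = dim X.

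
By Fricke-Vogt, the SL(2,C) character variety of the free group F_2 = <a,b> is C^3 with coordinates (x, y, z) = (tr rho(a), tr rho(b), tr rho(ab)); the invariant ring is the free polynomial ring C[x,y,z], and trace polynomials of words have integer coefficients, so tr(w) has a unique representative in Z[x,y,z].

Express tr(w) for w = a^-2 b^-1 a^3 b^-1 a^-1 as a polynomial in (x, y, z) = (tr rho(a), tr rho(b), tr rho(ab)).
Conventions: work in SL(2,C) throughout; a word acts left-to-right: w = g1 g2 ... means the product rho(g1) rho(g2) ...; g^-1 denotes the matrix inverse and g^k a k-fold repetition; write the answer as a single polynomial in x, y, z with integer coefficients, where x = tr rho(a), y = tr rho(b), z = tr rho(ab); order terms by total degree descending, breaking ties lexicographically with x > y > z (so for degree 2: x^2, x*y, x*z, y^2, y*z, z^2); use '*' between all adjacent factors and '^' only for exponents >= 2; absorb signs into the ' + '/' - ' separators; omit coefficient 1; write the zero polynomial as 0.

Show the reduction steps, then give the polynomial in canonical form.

x^5*y*z - x^6 - x^4*y^2 - x^4*z^2 - 2*x^3*y*z + 6*x^4 + 2*x^2*y^2 + 2*x^2*z^2 + x*y*z - 9*x^2 - z^2 + 2

tr(b^-1) = tr(b) = y
tr(a^2) = tr(a) * tr(a) - tr(1) = x^2 - 2
tr(a^3) = tr(a) * tr(a^2) - tr(a) = x^3 - 3*x
tr(a b a) = tr(a) * tr(b a) - tr(b) = x*z - y
tr(a^2 b a) = tr(a) * tr(a b a) - tr(a b) = x^2*z - x*y - z
tr(a b a^3) = tr(a) * tr(a^2 b a) - tr(a^2 b) = x^3*z - x^2*y - 2*x*z + y
tr(b a b a) = tr(b a) * tr(b a) - tr(1) = z^2 - 2
tr(b a b) = tr(b) * tr(a b) - tr(a) = y*z - x
tr(a b a b a) = tr(a) * tr(b a b a) - tr(b a b) = x*z^2 - y*z - x
tr(a b a^3 b) = tr(a) * tr(a b a b a) - tr(a b a b) = x^2*z^2 - x*y*z - x^2 - z^2 + 2
tr(b a^3 b^-1 a) = tr(a b a^3) * tr(b) - tr(a b a^3 b) = x^3*y*z - x^2*y^2 - x^2*z^2 - x*y*z + x^2 + y^2 + z^2 - 2
tr(a^-1 b a^3 b^-1) = tr(b a^3 b^-1) * tr(a) - tr(b a^3 b^-1 a) = -x^3*y*z + x^4 + x^2*y^2 + x^2*z^2 + x*y*z - 4*x^2 - y^2 - z^2 + 2
tr(b a^3 b^-1 a^-2) = tr(a^-1 b a^3 b^-1) * tr(a) - tr(a^-1 b a^3 b^-1 a) = -x^4*y*z + x^5 + x^3*y^2 + x^3*z^2 + x^2*y*z - 5*x^3 - x*y^2 - x*z^2 + 5*x
tr(a^3 b^-1 a^-3 b) = tr(b a^3 b^-1 a^-2) * tr(a) - tr(b a^3 b^-1 a^-1) = -x^5*y*z + x^6 + x^4*y^2 + x^4*z^2 + 2*x^3*y*z - 6*x^4 - 2*x^2*y^2 - 2*x^2*z^2 - x*y*z + 9*x^2 + y^2 + z^2 - 2
tr(a^-2 b^-1 a^3 b^-1 a^-1) = tr(a^3 b^-1 a^-3) * tr(b) - tr(a^3 b^-1 a^-3 b) = x^5*y*z - x^6 - x^4*y^2 - x^4*z^2 - 2*x^3*y*z + 6*x^4 + 2*x^2*y^2 + 2*x^2*z^2 + x*y*z - 9*x^2 - z^2 + 2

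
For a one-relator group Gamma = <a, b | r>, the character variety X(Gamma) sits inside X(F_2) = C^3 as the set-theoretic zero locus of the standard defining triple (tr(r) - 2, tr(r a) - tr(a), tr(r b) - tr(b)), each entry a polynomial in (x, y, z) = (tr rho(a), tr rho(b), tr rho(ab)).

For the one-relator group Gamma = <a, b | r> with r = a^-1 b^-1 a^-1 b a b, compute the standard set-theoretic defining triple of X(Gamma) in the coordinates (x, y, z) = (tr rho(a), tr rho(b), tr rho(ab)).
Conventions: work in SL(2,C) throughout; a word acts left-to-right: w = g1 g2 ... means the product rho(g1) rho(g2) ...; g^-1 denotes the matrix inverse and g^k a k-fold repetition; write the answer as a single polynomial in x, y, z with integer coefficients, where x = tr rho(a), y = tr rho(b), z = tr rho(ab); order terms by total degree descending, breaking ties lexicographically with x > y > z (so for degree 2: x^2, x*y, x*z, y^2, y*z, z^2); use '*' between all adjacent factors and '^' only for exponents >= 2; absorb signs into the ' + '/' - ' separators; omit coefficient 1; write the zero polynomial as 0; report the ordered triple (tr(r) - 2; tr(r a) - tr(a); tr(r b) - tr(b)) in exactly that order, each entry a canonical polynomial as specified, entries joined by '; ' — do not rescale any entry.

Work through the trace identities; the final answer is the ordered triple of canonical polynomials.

x*y*z^2 - x^2*z - y^2*z - z^3 + x*y + 3*z - 2; -x + y; x*y^2*z^2 - x^2*y*z - y^3*z - y*z^3 + x*y^2 + 3*y*z - x - y

apply: tr(a b a) = tr(a)*tr(b a) - tr(b)   [square of a] = x*z - y
tr(b a b a) = tr(a b)*tr(a b) - tr(1)   [split at a repeated a] = z^2 - 2
tr(b a b) = tr(b)*tr(a b) - tr(a)   [square of b] = y*z - x
use: tr(a b a b a) = tr(a)*tr(b a b a) - tr(b a b)   [square of a] = x*z^2 - y*z - x
use: tr(a b a b a b) = tr(b a)*tr(b a b a) - tr(b^-1 a^-1)   [split at a repeated b] = z^3 - 3*z
use: tr(b^-1 a b a b a) = tr(a b a b a)*tr(b) - tr(a b a b a b)   [inverse elimination on b] = x*y*z^2 - y^2*z - z^3 - x*y + 3*z
tr(b a b a^-1 b^-1 a) = tr(b^-1 a b a b)*tr(a) - tr(b^-1 a b a b a)   [inverse elimination on a] = -x*y*z^2 + x^2*z + y^2*z + z^3 - 3*z
apply: tr(a^-1 b^-1 a^-1 b a b) = tr(b a b a^-1 b^-1)*tr(a) - tr(b a b a^-1 b^-1 a)   [inverse elimination on a] = x*y*z^2 - x^2*z - y^2*z - z^3 + x*y + 3*z
tr(a^-1 b a b) = tr(b a b)*tr(a) - tr(b a b a) = x*y*z - x^2 - z^2 + 2
tr(b^2) = tr(b)*tr(b) - tr(1) = y^2 - 2
tr(a b^2 a) = tr(a)*tr(b^2 a) - tr(b^2) = x*y*z - x^2 - y^2 + 2
apply: tr(b a b^2 a) = tr(b)*tr(a b a b) - tr(a b a) = y*z^2 - x*z - y
tr(b a b^2) = tr(b)*tr(b a b) - tr(b a) = y^2*z - x*y - z
tr(a b a b^2 a) = tr(a)*tr(b a b^2 a) - tr(b a b^2) = x*y*z^2 - x^2*z - y^2*z + z
tr(a b a b^2 a b) = tr(b)*tr(a b a b a b) - tr(a b a b a) = y*z^3 - x*z^2 - 2*y*z + x
tr(b a b^2 a b^-1 a) = tr(a b a b^2 a)*tr(b) - tr(a b a b^2 a b) = x*y^2*z^2 - x^2*y*z - y^3*z - y*z^3 + x*z^2 + 3*y*z - x
use: tr(b^-1 a^-1 b a b^2 a) = tr(b a b^2 a b^-1)*tr(a) - tr(b a b^2 a b^-1 a) = -x*y^2*z^2 + 2*x^2*y*z + y^3*z + y*z^3 - x^3 - x*y^2 - x*z^2 - 3*y*z + 3*x
use: tr(a^-1 b^-1 a^-1 b a b^2) = tr(b^-1 a^-1 b a b^2)*tr(a) - tr(b^-1 a^-1 b a b^2 a) = x*y^2*z^2 - x^2*y*z - y^3*z - y*z^3 + x*y^2 + 3*y*z - x
assemble the triple (tr(r) - 2; tr(r a) - x; tr(r b) - y)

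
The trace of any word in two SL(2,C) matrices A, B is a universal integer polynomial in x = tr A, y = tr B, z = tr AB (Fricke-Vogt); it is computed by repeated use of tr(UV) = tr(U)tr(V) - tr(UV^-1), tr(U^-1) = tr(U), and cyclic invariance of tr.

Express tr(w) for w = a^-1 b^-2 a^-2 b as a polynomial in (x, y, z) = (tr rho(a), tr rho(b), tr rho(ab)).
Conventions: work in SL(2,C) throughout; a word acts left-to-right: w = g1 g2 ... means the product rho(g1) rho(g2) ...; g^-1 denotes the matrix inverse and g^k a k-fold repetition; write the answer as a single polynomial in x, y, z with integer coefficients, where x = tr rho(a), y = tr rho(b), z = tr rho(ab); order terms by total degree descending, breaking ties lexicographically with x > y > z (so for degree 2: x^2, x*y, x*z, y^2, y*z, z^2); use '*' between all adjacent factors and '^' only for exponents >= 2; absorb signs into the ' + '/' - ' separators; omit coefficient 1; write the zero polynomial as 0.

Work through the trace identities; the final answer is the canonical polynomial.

x^2*y^2*z - x^3*y - x*y^3 - x*y*z^2 + x^2*z + 3*x*y - z

so trace(a^-1) = trace(a) = x
reduce: trace(a^-2) = trace(a^-1) * trace(a) - trace(1)  (eliminate a^-1) = x^2 - 2
reduce: trace(b a b) = trace(b) * trace(a b) - trace(a)  (reduce the b square) = y*z - x
reduce: trace(b a b a) = trace(b a) * trace(b a) - trace(1)  (split on b) = z^2 - 2
trace(a^-1 b a b) = trace(b a b) * trace(a) - trace(b a b a)  (eliminate a^-1) = x*y*z - x^2 - z^2 + 2
trace(a^-1 b a b^-1) = trace(a^-1 b a) * trace(b) - trace(a^-1 b a b)  (eliminate b^-1) = -x*y*z + x^2 + y^2 + z^2 - 2
reduce: trace(b^-1 a^-2 b a) = trace(a^-1 b a b^-1) * trace(a) - trace(a^-1 b a b^-1 a)  (eliminate a^-1) = -x^2*y*z + x^3 + x*y^2 + x*z^2 - 3*x
so trace(a^-2 b a^-1 b^-1) = trace(b^-1 a^-2 b) * trace(a) - trace(b^-1 a^-2 b a)  (eliminate a^-1) = x^2*y*z - x*y^2 - x*z^2 + x
trace(a^-1 b) = trace(b) * trace(a) - trace(b a)  (eliminate a^-1) = x*y - z
so trace(a^-1 b a^-1) = trace(a^-1 b) * trace(a) - trace(a^-1 b a)  (eliminate a^-1) = x^2*y - x*z - y
trace(a^-2 b a^-1) = trace(a^-1 b a^-1) * trace(a) - trace(a^-1 b)  (eliminate a^-1) = x^3*y - x^2*z - 2*x*y + z
trace(a^-1 b^-2 a^-2 b) = trace(a^-2 b a^-1 b^-1) * trace(b) - trace(a^-2 b a^-1)  (eliminate b^-1) = x^2*y^2*z - x^3*y - x*y^3 - x*y*z^2 + x^2*z + 3*x*y - z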